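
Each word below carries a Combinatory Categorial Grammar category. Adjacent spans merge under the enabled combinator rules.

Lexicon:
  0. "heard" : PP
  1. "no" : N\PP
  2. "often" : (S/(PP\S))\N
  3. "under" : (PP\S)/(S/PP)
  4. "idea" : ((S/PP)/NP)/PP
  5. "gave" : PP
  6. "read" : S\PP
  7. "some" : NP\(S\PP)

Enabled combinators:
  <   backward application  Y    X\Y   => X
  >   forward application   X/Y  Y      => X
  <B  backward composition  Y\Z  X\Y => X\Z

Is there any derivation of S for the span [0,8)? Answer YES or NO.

[0,8] S   >
  [0,3] S/(PP\S)   <
    [0,2] N   <
      [0,1] "heard" : PP
      [1,2] "no" : N\PP
    [2,3] "often" : (S/(PP\S))\N
  [3,8] PP\S   >
    [3,4] "under" : (PP\S)/(S/PP)
    [4,8] S/PP   >
      [4,6] (S/PP)/NP   >
        [4,5] "idea" : ((S/PP)/NP)/PP
        [5,6] "gave" : PP
      [6,8] NP   <
        [6,7] "read" : S\PP
        [7,8] "some" : NP\(S\PP)

YES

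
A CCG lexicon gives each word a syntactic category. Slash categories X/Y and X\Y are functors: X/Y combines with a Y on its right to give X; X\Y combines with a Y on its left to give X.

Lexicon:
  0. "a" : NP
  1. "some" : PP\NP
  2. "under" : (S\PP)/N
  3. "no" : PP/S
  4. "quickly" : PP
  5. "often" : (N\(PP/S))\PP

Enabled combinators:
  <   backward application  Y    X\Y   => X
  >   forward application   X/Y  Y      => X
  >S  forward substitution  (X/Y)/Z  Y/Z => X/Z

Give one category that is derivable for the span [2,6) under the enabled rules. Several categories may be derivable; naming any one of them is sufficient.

S\PP

[0,6] S   <
  [0,2] PP   <
    [0,1] "a" : NP
    [1,2] "some" : PP\NP
  [2,6] S\PP   >
    [2,3] "under" : (S\PP)/N
    [3,6] N   <
      [3,4] "no" : PP/S
      [4,6] N\(PP/S)   <
        [4,5] "quickly" : PP
        [5,6] "often" : (N\(PP/S))\PP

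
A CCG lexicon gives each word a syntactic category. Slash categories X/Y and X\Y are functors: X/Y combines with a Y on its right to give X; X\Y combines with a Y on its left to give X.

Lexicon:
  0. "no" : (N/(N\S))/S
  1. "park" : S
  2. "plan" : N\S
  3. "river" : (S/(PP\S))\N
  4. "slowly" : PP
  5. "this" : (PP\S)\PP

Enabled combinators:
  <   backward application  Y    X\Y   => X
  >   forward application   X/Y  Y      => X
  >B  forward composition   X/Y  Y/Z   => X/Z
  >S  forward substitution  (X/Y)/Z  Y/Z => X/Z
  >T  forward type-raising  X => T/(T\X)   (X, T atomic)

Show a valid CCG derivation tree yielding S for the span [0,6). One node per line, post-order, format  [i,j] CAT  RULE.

[0,6] S   >
  [0,4] S/(PP\S)   <
    [0,3] N   >
      [0,2] N/(N\S)   >
        [0,1] "no" : (N/(N\S))/S
        [1,2] "park" : S
      [2,3] "plan" : N\S
    [3,4] "river" : (S/(PP\S))\N
  [4,6] PP\S   <
    [4,5] "slowly" : PP
    [5,6] "this" : (PP\S)\PP

[0,1] (N/(N\S))/S  lex  "no"
[1,2] S  lex  "park"
[0,2] N/(N\S)  >  k=1
[2,3] N\S  lex  "plan"
[0,3] N  >  k=2
[3,4] (S/(PP\S))\N  lex  "river"
[0,4] S/(PP\S)  <  k=3
[4,5] PP  lex  "slowly"
[5,6] (PP\S)\PP  lex  "this"
[4,6] PP\S  <  k=5
[0,6] S  >  k=4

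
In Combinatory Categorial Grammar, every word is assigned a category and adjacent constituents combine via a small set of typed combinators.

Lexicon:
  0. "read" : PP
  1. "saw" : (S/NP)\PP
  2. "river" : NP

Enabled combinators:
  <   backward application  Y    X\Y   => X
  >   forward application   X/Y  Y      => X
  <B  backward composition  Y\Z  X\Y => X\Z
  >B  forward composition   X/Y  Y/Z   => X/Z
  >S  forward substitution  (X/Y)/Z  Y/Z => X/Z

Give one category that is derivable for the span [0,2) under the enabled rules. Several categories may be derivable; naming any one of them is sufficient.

S/NP

[0,3] S   >
  [0,2] S/NP   <
    [0,1] "read" : PP
    [1,2] "saw" : (S/NP)\PP
  [2,3] "river" : NP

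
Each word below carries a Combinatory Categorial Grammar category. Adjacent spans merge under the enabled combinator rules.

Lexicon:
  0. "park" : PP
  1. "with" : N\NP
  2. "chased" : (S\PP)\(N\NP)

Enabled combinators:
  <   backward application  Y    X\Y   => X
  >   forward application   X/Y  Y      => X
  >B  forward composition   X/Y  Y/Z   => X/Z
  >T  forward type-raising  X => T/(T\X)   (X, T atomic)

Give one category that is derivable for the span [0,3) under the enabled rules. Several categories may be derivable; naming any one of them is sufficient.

S

[0,3] S   <
  [0,1] "park" : PP
  [1,3] S\PP   <
    [1,2] "with" : N\NP
    [2,3] "chased" : (S\PP)\(N\NP)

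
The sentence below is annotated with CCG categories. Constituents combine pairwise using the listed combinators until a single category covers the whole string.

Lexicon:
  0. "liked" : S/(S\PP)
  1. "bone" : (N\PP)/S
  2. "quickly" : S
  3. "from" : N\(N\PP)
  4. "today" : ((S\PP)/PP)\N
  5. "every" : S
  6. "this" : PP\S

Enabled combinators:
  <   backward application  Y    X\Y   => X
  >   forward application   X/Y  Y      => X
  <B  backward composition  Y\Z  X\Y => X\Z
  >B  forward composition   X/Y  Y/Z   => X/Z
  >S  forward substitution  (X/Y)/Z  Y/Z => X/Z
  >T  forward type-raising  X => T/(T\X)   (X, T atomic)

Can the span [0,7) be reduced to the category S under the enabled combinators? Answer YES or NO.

[0,7] S   >
  [0,1] "liked" : S/(S\PP)
  [1,7] S\PP   >
    [1,5] (S\PP)/PP   <
      [1,4] N   <
        [1,3] N\PP   >
          [1,2] "bone" : (N\PP)/S
          [2,3] "quickly" : S
        [3,4] "from" : N\(N\PP)
      [4,5] "today" : ((S\PP)/PP)\N
    [5,7] PP   >
      [5,6] PP/(PP\S)   >T
        [5,6] "every" : S
      [6,7] "this" : PP\S

YES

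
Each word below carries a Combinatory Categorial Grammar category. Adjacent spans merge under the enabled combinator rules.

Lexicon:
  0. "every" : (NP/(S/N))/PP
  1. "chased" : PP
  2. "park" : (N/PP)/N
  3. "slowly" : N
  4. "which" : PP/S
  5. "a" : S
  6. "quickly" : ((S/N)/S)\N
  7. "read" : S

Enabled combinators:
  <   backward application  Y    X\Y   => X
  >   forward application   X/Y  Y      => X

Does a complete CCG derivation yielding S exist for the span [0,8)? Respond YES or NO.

(NP/(S/N))/PP PP (N/PP)/N N PP/S S ((S/N)/S)\N S
CKY chart[0,8] = {NP}; S ∉ chart

NO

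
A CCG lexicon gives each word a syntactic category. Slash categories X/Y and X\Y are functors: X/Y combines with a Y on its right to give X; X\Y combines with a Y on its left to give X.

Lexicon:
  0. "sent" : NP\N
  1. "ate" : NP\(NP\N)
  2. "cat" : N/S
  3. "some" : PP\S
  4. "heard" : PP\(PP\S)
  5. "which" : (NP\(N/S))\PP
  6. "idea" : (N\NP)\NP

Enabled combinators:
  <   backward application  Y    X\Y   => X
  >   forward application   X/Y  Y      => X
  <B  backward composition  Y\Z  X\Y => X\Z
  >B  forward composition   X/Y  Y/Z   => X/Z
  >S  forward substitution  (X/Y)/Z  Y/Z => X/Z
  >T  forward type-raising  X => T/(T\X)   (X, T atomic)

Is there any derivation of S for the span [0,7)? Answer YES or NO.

NO

NP\N NP\(NP\N) N/S PP\S PP\(PP\S) (NP\(N/S))\PP (N\NP)\NP
CKY chart[0,7] = {N, N/(N\N), NP/(NP\N), PP/(PP\N), S/(S\N)}; S ∉ chart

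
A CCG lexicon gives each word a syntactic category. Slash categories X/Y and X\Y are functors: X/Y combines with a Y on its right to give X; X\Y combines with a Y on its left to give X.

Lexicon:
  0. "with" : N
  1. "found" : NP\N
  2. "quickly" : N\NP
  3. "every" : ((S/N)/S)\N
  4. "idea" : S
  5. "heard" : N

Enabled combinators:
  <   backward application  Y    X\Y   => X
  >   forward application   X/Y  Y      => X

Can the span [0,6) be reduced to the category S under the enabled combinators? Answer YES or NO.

[0,6] S   >
  [0,5] S/N   >
    [0,4] (S/N)/S   <
      [0,3] N   <
        [0,2] NP   <
          [0,1] "with" : N
          [1,2] "found" : NP\N
        [2,3] "quickly" : N\NP
      [3,4] "every" : ((S/N)/S)\N
    [4,5] "idea" : S
  [5,6] "heard" : N

YES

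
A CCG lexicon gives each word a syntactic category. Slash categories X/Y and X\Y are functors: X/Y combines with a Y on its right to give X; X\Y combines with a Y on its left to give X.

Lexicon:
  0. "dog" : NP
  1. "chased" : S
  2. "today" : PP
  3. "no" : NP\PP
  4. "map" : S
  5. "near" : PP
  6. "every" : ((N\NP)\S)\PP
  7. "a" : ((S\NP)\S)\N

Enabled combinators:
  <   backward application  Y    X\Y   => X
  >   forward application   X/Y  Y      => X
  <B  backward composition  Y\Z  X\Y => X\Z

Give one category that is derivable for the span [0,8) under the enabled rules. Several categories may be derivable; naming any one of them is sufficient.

[0,8] S   <
  [0,1] "dog" : NP
  [1,8] S\NP   <
    [1,2] "chased" : S
    [2,8] (S\NP)\S   <
      [2,7] N   <
        [2,4] NP   <
          [2,3] "today" : PP
          [3,4] "no" : NP\PP
        [4,7] N\NP   <
          [4,5] "map" : S
          [5,7] (N\NP)\S   <
            [5,6] "near" : PP
            [6,7] "every" : ((N\NP)\S)\PP
      [7,8] "a" : ((S\NP)\S)\N

S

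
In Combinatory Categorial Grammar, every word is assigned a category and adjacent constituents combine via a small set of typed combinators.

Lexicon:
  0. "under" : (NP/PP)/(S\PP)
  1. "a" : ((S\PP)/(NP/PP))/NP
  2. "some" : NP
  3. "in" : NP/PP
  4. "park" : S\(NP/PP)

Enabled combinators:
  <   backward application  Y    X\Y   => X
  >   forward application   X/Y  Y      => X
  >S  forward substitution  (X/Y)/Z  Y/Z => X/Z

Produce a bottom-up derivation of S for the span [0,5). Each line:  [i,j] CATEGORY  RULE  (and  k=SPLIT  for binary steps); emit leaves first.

[0,5] S   <
  [0,4] NP/PP   >
    [0,1] "under" : (NP/PP)/(S\PP)
    [1,4] S\PP   >
      [1,3] (S\PP)/(NP/PP)   >
        [1,2] "a" : ((S\PP)/(NP/PP))/NP
        [2,3] "some" : NP
      [3,4] "in" : NP/PP
  [4,5] "park" : S\(NP/PP)

[0,1] (NP/PP)/(S\PP)  lex  "under"
[1,2] ((S\PP)/(NP/PP))/NP  lex  "a"
[2,3] NP  lex  "some"
[1,3] (S\PP)/(NP/PP)  >  k=2
[3,4] NP/PP  lex  "in"
[1,4] S\PP  >  k=3
[0,4] NP/PP  >  k=1
[4,5] S\(NP/PP)  lex  "park"
[0,5] S  <  k=4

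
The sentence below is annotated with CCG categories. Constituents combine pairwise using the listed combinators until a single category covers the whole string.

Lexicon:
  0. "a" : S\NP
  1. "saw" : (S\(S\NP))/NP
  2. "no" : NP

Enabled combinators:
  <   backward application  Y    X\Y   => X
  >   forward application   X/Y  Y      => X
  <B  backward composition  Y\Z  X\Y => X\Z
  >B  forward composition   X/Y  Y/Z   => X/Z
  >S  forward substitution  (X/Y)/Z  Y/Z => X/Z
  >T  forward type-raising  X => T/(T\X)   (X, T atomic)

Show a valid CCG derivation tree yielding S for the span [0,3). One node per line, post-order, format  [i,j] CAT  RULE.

[0,1] S\NP  lex  "a"
[1,2] (S\(S\NP))/NP  lex  "saw"
[2,3] NP  lex  "no"
[1,3] S\(S\NP)  >  k=2
[0,3] S  <  k=1

[0,3] S   <
  [0,1] "a" : S\NP
  [1,3] S\(S\NP)   >
    [1,2] "saw" : (S\(S\NP))/NP
    [2,3] "no" : NP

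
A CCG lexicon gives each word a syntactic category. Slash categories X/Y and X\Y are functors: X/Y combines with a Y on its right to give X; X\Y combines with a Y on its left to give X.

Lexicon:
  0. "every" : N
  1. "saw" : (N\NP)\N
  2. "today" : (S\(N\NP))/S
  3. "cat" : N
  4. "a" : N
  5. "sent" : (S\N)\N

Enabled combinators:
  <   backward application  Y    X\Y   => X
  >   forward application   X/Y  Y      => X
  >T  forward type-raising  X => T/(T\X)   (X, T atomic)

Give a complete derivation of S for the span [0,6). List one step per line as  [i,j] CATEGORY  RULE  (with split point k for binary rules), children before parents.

[0,6] S   <
  [0,2] N\NP   <
    [0,1] "every" : N
    [1,2] "saw" : (N\NP)\N
  [2,6] S\(N\NP)   >
    [2,3] "today" : (S\(N\NP))/S
    [3,6] S   >
      [3,4] S/(S\N)   >T
        [3,4] "cat" : N
      [4,6] S\N   <
        [4,5] "a" : N
        [5,6] "sent" : (S\N)\N

[0,1] N  lex  "every"
[1,2] (N\NP)\N  lex  "saw"
[0,2] N\NP  <  k=1
[2,3] (S\(N\NP))/S  lex  "today"
[3,4] N  lex  "cat"
[3,4] S/(S\N)  >T
[4,5] N  lex  "a"
[5,6] (S\N)\N  lex  "sent"
[4,6] S\N  <  k=5
[3,6] S  >  k=4
[2,6] S\(N\NP)  >  k=3
[0,6] S  <  k=2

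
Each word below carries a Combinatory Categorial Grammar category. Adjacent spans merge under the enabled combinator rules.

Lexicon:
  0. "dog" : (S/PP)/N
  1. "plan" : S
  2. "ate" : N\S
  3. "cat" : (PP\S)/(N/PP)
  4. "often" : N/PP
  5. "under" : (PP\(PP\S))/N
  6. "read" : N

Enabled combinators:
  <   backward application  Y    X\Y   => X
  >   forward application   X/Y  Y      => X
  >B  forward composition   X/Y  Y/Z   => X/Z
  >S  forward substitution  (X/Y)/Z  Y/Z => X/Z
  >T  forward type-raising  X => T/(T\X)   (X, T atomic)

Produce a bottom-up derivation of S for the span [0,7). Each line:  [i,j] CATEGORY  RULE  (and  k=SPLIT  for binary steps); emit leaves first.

[0,7] S   >
  [0,3] S/PP   >
    [0,1] "dog" : (S/PP)/N
    [1,3] N   >
      [1,2] N/(N\S)   >T
        [1,2] "plan" : S
      [2,3] "ate" : N\S
  [3,7] PP   <
    [3,5] PP\S   >
      [3,4] "cat" : (PP\S)/(N/PP)
      [4,5] "often" : N/PP
    [5,7] PP\(PP\S)   >
      [5,6] "under" : (PP\(PP\S))/N
      [6,7] "read" : N

[0,1] (S/PP)/N  lex  "dog"
[1,2] S  lex  "plan"
[1,2] N/(N\S)  >T
[2,3] N\S  lex  "ate"
[1,3] N  >  k=2
[0,3] S/PP  >  k=1
[3,4] (PP\S)/(N/PP)  lex  "cat"
[4,5] N/PP  lex  "often"
[3,5] PP\S  >  k=4
[5,6] (PP\(PP\S))/N  lex  "under"
[6,7] N  lex  "read"
[5,7] PP\(PP\S)  >  k=6
[3,7] PP  <  k=5
[0,7] S  >  k=3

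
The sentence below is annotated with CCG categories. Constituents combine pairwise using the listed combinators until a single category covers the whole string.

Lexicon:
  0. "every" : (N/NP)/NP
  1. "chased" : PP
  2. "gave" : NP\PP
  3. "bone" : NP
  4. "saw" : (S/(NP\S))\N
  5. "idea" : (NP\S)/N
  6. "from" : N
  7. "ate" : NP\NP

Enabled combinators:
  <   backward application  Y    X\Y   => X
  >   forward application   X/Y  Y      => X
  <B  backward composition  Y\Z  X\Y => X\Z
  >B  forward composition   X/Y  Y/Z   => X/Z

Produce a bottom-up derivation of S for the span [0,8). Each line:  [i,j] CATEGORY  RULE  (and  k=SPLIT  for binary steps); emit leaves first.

[0,1] (N/NP)/NP  lex  "every"
[1,2] PP  lex  "chased"
[2,3] NP\PP  lex  "gave"
[1,3] NP  <  k=2
[0,3] N/NP  >  k=1
[3,4] NP  lex  "bone"
[0,4] N  >  k=3
[4,5] (S/(NP\S))\N  lex  "saw"
[0,5] S/(NP\S)  <  k=4
[5,6] (NP\S)/N  lex  "idea"
[6,7] N  lex  "from"
[5,7] NP\S  >  k=6
[7,8] NP\NP  lex  "ate"
[5,8] NP\S  <B  k=7
[0,8] S  >  k=5

[0,8] S   >
  [0,5] S/(NP\S)   <
    [0,4] N   >
      [0,3] N/NP   >
        [0,1] "every" : (N/NP)/NP
        [1,3] NP   <
          [1,2] "chased" : PP
          [2,3] "gave" : NP\PP
      [3,4] "bone" : NP
    [4,5] "saw" : (S/(NP\S))\N
  [5,8] NP\S   <B
    [5,7] NP\S   >
      [5,6] "idea" : (NP\S)/N
      [6,7] "from" : N
    [7,8] "ate" : NP\NP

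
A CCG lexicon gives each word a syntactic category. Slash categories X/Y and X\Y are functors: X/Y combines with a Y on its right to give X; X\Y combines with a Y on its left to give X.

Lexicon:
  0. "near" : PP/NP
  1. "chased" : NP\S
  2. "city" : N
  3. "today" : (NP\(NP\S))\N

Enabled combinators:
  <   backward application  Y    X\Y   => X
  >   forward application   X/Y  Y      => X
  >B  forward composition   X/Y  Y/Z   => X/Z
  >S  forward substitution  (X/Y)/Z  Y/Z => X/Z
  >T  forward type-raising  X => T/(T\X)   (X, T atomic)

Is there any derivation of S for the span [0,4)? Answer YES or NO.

PP/NP NP\S N (NP\(NP\S))\N
CKY chart[0,4] = {N/(N\PP), NP/(NP\PP), PP, PP/(NP\NP), PP/(PP\PP), S/(S\PP)}; S ∉ chart

NO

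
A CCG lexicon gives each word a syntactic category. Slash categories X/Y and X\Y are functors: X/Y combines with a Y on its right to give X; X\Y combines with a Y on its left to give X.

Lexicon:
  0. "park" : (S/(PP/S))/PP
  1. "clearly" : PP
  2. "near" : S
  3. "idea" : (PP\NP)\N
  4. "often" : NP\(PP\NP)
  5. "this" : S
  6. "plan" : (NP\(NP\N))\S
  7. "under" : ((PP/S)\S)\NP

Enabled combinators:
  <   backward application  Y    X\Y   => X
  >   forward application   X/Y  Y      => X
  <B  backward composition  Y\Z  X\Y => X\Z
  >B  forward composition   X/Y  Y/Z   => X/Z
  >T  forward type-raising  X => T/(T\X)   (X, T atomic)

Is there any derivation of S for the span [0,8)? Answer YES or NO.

[0,8] S   >
  [0,2] S/(PP/S)   >
    [0,1] "park" : (S/(PP/S))/PP
    [1,2] "clearly" : PP
  [2,8] PP/S   <
    [2,3] "near" : S
    [3,8] (PP/S)\S   <
      [3,7] NP   <
        [3,5] NP\N   <B
          [3,4] "idea" : (PP\NP)\N
          [4,5] "often" : NP\(PP\NP)
        [5,7] NP\(NP\N)   <
          [5,6] "this" : S
          [6,7] "plan" : (NP\(NP\N))\S
      [7,8] "under" : ((PP/S)\S)\NP

YES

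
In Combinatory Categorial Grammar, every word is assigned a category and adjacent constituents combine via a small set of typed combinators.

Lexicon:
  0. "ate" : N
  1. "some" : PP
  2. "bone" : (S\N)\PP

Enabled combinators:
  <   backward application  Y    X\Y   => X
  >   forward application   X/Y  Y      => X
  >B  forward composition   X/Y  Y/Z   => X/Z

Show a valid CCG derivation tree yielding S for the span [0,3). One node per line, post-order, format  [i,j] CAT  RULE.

[0,1] N  lex  "ate"
[1,2] PP  lex  "some"
[2,3] (S\N)\PP  lex  "bone"
[1,3] S\N  <  k=2
[0,3] S  <  k=1

[0,3] S   <
  [0,1] "ate" : N
  [1,3] S\N   <
    [1,2] "some" : PP
    [2,3] "bone" : (S\N)\PP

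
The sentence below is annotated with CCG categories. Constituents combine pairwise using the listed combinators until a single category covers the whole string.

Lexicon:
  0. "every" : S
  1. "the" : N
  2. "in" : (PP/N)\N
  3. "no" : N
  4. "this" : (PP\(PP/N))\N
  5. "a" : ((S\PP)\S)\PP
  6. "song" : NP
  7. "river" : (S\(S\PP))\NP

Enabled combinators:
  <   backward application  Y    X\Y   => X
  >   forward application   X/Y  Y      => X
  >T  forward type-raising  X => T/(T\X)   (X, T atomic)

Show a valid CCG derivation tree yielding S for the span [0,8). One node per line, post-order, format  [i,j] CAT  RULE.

[0,1] S  lex  "every"
[1,2] N  lex  "the"
[2,3] (PP/N)\N  lex  "in"
[1,3] PP/N  <  k=2
[3,4] N  lex  "no"
[4,5] (PP\(PP/N))\N  lex  "this"
[3,5] PP\(PP/N)  <  k=4
[1,5] PP  <  k=3
[5,6] ((S\PP)\S)\PP  lex  "a"
[1,6] (S\PP)\S  <  k=5
[0,6] S\PP  <  k=1
[6,7] NP  lex  "song"
[7,8] (S\(S\PP))\NP  lex  "river"
[6,8] S\(S\PP)  <  k=7
[0,8] S  <  k=6

[0,8] S   <
  [0,6] S\PP   <
    [0,1] "every" : S
    [1,6] (S\PP)\S   <
      [1,5] PP   <
        [1,3] PP/N   <
          [1,2] "the" : N
          [2,3] "in" : (PP/N)\N
        [3,5] PP\(PP/N)   <
          [3,4] "no" : N
          [4,5] "this" : (PP\(PP/N))\N
      [5,6] "a" : ((S\PP)\S)\PP
  [6,8] S\(S\PP)   <
    [6,7] "song" : NP
    [7,8] "river" : (S\(S\PP))\NP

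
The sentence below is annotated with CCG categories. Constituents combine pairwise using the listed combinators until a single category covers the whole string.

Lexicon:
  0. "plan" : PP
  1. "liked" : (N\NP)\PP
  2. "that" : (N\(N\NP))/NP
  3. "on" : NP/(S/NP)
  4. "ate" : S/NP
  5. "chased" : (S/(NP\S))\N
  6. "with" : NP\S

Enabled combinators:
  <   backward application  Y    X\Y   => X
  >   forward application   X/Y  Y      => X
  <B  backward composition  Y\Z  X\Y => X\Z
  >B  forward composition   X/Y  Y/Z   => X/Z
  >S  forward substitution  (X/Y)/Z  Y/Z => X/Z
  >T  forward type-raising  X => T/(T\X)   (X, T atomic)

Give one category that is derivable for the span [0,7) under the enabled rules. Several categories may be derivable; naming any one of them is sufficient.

[0,7] S   >
  [0,6] S/(NP\S)   <
    [0,5] N   <
      [0,2] N\NP   <
        [0,1] "plan" : PP
        [1,2] "liked" : (N\NP)\PP
      [2,5] N\(N\NP)   >
        [2,3] "that" : (N\(N\NP))/NP
        [3,5] NP   >
          [3,4] "on" : NP/(S/NP)
          [4,5] "ate" : S/NP
    [5,6] "chased" : (S/(NP\S))\N
  [6,7] "with" : NP\S

S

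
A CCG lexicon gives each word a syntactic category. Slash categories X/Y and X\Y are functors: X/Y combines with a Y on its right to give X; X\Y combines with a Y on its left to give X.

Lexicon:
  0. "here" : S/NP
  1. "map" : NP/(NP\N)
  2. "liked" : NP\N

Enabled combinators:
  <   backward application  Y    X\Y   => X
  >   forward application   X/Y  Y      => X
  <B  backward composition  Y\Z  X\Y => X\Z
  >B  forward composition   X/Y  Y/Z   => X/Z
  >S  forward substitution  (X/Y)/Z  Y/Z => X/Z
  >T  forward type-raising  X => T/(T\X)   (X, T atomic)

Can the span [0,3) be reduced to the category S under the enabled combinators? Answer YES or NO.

[0,3] S   >
  [0,1] "here" : S/NP
  [1,3] NP   >
    [1,2] "map" : NP/(NP\N)
    [2,3] "liked" : NP\N

YES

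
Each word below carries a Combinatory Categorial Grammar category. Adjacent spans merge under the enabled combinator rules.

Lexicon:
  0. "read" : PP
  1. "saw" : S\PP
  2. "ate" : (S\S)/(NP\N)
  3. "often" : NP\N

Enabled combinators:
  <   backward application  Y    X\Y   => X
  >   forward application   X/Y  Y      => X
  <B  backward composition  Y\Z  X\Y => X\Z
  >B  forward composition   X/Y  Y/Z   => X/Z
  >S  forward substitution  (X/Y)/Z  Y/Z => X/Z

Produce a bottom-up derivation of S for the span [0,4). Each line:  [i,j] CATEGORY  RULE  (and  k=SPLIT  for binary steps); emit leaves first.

[0,1] PP  lex  "read"
[1,2] S\PP  lex  "saw"
[2,3] (S\S)/(NP\N)  lex  "ate"
[3,4] NP\N  lex  "often"
[2,4] S\S  >  k=3
[1,4] S\PP  <B  k=2
[0,4] S  <  k=1

[0,4] S   <
  [0,1] "read" : PP
  [1,4] S\PP   <B
    [1,2] "saw" : S\PP
    [2,4] S\S   >
      [2,3] "ate" : (S\S)/(NP\N)
      [3,4] "often" : NP\N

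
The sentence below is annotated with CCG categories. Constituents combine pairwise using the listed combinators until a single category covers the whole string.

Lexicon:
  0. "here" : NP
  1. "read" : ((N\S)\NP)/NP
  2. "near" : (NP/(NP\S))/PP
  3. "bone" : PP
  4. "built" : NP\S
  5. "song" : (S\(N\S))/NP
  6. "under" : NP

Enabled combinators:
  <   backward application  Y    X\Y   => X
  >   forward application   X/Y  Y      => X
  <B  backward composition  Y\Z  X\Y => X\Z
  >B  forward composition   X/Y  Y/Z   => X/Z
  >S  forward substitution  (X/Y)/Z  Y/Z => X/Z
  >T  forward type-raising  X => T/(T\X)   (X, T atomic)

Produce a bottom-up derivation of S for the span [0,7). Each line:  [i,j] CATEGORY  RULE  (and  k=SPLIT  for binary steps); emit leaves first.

[0,7] S   <
  [0,5] N\S   <
    [0,1] "here" : NP
    [1,5] (N\S)\NP   >
      [1,2] "read" : ((N\S)\NP)/NP
      [2,5] NP   >
        [2,4] NP/(NP\S)   >
          [2,3] "near" : (NP/(NP\S))/PP
          [3,4] "bone" : PP
        [4,5] "built" : NP\S
  [5,7] S\(N\S)   >
    [5,6] "song" : (S\(N\S))/NP
    [6,7] "under" : NP

[0,1] NP  lex  "here"
[1,2] ((N\S)\NP)/NP  lex  "read"
[2,3] (NP/(NP\S))/PP  lex  "near"
[3,4] PP  lex  "bone"
[2,4] NP/(NP\S)  >  k=3
[4,5] NP\S  lex  "built"
[2,5] NP  >  k=4
[1,5] (N\S)\NP  >  k=2
[0,5] N\S  <  k=1
[5,6] (S\(N\S))/NP  lex  "song"
[6,7] NP  lex  "under"
[5,7] S\(N\S)  >  k=6
[0,7] S  <  k=5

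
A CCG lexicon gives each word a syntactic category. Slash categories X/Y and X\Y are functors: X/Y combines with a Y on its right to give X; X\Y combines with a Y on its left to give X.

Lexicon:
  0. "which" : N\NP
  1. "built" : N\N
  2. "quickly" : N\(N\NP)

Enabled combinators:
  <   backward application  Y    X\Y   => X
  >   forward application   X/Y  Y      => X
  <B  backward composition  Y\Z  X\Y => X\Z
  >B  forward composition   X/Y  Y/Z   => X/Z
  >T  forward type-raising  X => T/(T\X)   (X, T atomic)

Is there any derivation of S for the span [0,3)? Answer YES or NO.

N\NP N\N N\(N\NP)
CKY chart[0,3] = {N, N/(N\N), NP/(NP\N), PP/(PP\N), S/(S\N)}; S ∉ chart

NO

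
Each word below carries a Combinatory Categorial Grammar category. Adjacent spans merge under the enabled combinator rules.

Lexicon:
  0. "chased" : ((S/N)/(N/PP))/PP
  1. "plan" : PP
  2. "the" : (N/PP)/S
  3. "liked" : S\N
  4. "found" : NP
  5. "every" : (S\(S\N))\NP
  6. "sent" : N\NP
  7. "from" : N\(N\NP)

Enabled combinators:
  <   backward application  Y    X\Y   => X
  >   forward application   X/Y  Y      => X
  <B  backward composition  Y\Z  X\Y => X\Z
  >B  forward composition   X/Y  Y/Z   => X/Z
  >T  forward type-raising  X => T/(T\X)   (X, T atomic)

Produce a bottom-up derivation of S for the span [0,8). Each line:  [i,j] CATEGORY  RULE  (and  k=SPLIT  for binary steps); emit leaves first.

[0,1] ((S/N)/(N/PP))/PP  lex  "chased"
[1,2] PP  lex  "plan"
[0,2] (S/N)/(N/PP)  >  k=1
[2,3] (N/PP)/S  lex  "the"
[3,4] S\N  lex  "liked"
[4,5] NP  lex  "found"
[5,6] (S\(S\N))\NP  lex  "every"
[4,6] S\(S\N)  <  k=5
[3,6] S  <  k=4
[2,6] N/PP  >  k=3
[0,6] S/N  >  k=2
[6,7] N\NP  lex  "sent"
[7,8] N\(N\NP)  lex  "from"
[6,8] N  <  k=7
[0,8] S  >  k=6

[0,8] S   >
  [0,6] S/N   >
    [0,2] (S/N)/(N/PP)   >
      [0,1] "chased" : ((S/N)/(N/PP))/PP
      [1,2] "plan" : PP
    [2,6] N/PP   >
      [2,3] "the" : (N/PP)/S
      [3,6] S   <
        [3,4] "liked" : S\N
        [4,6] S\(S\N)   <
          [4,5] "found" : NP
          [5,6] "every" : (S\(S\N))\NP
  [6,8] N   <
    [6,7] "sent" : N\NP
    [7,8] "from" : N\(N\NP)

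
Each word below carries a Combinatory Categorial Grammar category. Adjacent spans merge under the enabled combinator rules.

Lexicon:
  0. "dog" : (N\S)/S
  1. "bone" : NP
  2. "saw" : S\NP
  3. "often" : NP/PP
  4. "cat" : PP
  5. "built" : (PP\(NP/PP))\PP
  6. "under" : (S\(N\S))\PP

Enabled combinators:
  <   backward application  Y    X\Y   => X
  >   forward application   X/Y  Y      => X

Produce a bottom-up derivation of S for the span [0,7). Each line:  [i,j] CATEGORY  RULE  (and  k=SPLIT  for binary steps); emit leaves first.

[0,1] (N\S)/S  lex  "dog"
[1,2] NP  lex  "bone"
[2,3] S\NP  lex  "saw"
[1,3] S  <  k=2
[0,3] N\S  >  k=1
[3,4] NP/PP  lex  "often"
[4,5] PP  lex  "cat"
[5,6] (PP\(NP/PP))\PP  lex  "built"
[4,6] PP\(NP/PP)  <  k=5
[3,6] PP  <  k=4
[6,7] (S\(N\S))\PP  lex  "under"
[3,7] S\(N\S)  <  k=6
[0,7] S  <  k=3

[0,7] S   <
  [0,3] N\S   >
    [0,1] "dog" : (N\S)/S
    [1,3] S   <
      [1,2] "bone" : NP
      [2,3] "saw" : S\NP
  [3,7] S\(N\S)   <
    [3,6] PP   <
      [3,4] "often" : NP/PP
      [4,6] PP\(NP/PP)   <
        [4,5] "cat" : PP
        [5,6] "built" : (PP\(NP/PP))\PP
    [6,7] "under" : (S\(N\S))\PP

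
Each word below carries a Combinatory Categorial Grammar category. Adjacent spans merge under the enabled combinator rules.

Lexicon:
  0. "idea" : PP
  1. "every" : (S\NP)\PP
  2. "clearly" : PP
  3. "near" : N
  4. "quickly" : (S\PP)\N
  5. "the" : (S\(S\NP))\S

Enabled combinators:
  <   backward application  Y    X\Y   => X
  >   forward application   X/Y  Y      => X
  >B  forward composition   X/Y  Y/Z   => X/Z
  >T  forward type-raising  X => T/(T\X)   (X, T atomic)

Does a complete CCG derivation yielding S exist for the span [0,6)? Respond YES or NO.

[0,6] S   <
  [0,2] S\NP   <
    [0,1] "idea" : PP
    [1,2] "every" : (S\NP)\PP
  [2,6] S\(S\NP)   <
    [2,5] S   <
      [2,3] "clearly" : PP
      [3,5] S\PP   <
        [3,4] "near" : N
        [4,5] "quickly" : (S\PP)\N
    [5,6] "the" : (S\(S\NP))\S

YES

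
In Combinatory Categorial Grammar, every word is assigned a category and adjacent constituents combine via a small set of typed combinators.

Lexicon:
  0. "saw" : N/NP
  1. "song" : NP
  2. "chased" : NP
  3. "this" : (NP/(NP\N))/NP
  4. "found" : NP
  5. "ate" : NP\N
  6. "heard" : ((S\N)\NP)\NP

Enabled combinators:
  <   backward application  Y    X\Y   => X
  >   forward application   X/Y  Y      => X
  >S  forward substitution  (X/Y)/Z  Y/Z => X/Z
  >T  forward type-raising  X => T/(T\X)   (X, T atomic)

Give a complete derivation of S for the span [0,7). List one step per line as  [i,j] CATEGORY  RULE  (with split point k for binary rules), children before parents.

[0,7] S   <
  [0,2] N   >
    [0,1] "saw" : N/NP
    [1,2] "song" : NP
  [2,7] S\N   <
    [2,3] "chased" : NP
    [3,7] (S\N)\NP   <
      [3,6] NP   >
        [3,5] NP/(NP\N)   >
          [3,4] "this" : (NP/(NP\N))/NP
          [4,5] "found" : NP
        [5,6] "ate" : NP\N
      [6,7] "heard" : ((S\N)\NP)\NP

[0,1] N/NP  lex  "saw"
[1,2] NP  lex  "song"
[0,2] N  >  k=1
[2,3] NP  lex  "chased"
[3,4] (NP/(NP\N))/NP  lex  "this"
[4,5] NP  lex  "found"
[3,5] NP/(NP\N)  >  k=4
[5,6] NP\N  lex  "ate"
[3,6] NP  >  k=5
[6,7] ((S\N)\NP)\NP  lex  "heard"
[3,7] (S\N)\NP  <  k=6
[2,7] S\N  <  k=3
[0,7] S  <  k=2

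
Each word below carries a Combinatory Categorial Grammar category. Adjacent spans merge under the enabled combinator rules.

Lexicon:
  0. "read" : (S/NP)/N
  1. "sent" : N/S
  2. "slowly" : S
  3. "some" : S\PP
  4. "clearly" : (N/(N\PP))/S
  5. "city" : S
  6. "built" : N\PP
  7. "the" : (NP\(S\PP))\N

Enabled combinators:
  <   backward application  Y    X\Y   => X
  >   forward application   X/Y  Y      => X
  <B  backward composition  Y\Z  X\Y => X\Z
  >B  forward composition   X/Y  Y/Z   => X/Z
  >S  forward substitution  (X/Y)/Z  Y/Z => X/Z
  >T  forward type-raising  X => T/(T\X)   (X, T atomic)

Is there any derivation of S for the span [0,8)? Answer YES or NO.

[0,8] S   >
  [0,3] S/NP   >
    [0,1] "read" : (S/NP)/N
    [1,3] N   >
      [1,2] "sent" : N/S
      [2,3] "slowly" : S
  [3,8] NP   <
    [3,4] "some" : S\PP
    [4,8] NP\(S\PP)   <
      [4,7] N   >
        [4,6] N/(N\PP)   >
          [4,5] "clearly" : (N/(N\PP))/S
          [5,6] "city" : S
        [6,7] "built" : N\PP
      [7,8] "the" : (NP\(S\PP))\N

YES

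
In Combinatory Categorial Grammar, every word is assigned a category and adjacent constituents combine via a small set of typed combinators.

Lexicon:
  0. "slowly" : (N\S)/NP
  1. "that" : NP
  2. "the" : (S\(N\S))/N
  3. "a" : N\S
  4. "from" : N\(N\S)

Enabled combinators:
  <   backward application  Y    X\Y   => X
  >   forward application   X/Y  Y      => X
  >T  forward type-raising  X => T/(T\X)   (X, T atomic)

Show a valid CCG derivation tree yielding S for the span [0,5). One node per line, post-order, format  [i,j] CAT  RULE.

[0,5] S   <
  [0,2] N\S   >
    [0,1] "slowly" : (N\S)/NP
    [1,2] "that" : NP
  [2,5] S\(N\S)   >
    [2,3] "the" : (S\(N\S))/N
    [3,5] N   <
      [3,4] "a" : N\S
      [4,5] "from" : N\(N\S)

[0,1] (N\S)/NP  lex  "slowly"
[1,2] NP  lex  "that"
[0,2] N\S  >  k=1
[2,3] (S\(N\S))/N  lex  "the"
[3,4] N\S  lex  "a"
[4,5] N\(N\S)  lex  "from"
[3,5] N  <  k=4
[2,5] S\(N\S)  >  k=3
[0,5] S  <  k=2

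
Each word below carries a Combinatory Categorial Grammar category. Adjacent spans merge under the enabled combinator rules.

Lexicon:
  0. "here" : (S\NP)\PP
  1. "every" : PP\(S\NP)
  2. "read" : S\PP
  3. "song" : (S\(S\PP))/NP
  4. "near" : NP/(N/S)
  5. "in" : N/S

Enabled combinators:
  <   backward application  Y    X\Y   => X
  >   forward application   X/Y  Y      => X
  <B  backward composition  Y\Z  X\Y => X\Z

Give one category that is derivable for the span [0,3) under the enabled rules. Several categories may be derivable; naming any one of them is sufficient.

S\PP

[0,6] S   <
  [0,3] S\PP   <B
    [0,2] PP\PP   <B
      [0,1] "here" : (S\NP)\PP
      [1,2] "every" : PP\(S\NP)
    [2,3] "read" : S\PP
  [3,6] S\(S\PP)   >
    [3,4] "song" : (S\(S\PP))/NP
    [4,6] NP   >
      [4,5] "near" : NP/(N/S)
      [5,6] "in" : N/S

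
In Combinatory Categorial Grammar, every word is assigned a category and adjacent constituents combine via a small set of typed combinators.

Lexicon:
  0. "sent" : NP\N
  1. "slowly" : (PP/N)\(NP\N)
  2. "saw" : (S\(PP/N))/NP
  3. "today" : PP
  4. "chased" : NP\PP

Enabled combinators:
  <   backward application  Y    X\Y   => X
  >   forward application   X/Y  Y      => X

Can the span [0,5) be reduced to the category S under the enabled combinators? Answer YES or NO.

YES

[0,5] S   <
  [0,2] PP/N   <
    [0,1] "sent" : NP\N
    [1,2] "slowly" : (PP/N)\(NP\N)
  [2,5] S\(PP/N)   >
    [2,3] "saw" : (S\(PP/N))/NP
    [3,5] NP   <
      [3,4] "today" : PP
      [4,5] "chased" : NP\PP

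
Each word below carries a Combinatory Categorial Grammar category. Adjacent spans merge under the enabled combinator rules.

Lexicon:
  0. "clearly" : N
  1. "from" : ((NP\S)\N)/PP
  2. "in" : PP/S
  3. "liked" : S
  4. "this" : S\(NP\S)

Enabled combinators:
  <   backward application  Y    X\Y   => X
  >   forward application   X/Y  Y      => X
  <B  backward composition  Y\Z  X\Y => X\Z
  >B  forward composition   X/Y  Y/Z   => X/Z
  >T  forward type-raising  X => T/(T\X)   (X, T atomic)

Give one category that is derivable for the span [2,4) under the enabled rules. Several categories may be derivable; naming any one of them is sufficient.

[0,5] S   <
  [0,4] NP\S   <
    [0,1] "clearly" : N
    [1,4] (NP\S)\N   >
      [1,2] "from" : ((NP\S)\N)/PP
      [2,4] PP   >
        [2,3] "in" : PP/S
        [3,4] "liked" : S
  [4,5] "this" : S\(NP\S)

PP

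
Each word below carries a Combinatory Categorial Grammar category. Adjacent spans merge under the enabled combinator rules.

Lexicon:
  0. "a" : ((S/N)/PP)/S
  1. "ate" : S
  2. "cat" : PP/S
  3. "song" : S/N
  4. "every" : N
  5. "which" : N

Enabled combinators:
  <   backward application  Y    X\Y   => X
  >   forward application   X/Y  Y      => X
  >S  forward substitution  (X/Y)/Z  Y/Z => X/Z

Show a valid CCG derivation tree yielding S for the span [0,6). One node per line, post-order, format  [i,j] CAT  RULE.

[0,6] S   >
  [0,5] S/N   >
    [0,2] (S/N)/PP   >
      [0,1] "a" : ((S/N)/PP)/S
      [1,2] "ate" : S
    [2,5] PP   >
      [2,3] "cat" : PP/S
      [3,5] S   >
        [3,4] "song" : S/N
        [4,5] "every" : N
  [5,6] "which" : N

[0,1] ((S/N)/PP)/S  lex  "a"
[1,2] S  lex  "ate"
[0,2] (S/N)/PP  >  k=1
[2,3] PP/S  lex  "cat"
[3,4] S/N  lex  "song"
[4,5] N  lex  "every"
[3,5] S  >  k=4
[2,5] PP  >  k=3
[0,5] S/N  >  k=2
[5,6] N  lex  "which"
[0,6] S  >  k=5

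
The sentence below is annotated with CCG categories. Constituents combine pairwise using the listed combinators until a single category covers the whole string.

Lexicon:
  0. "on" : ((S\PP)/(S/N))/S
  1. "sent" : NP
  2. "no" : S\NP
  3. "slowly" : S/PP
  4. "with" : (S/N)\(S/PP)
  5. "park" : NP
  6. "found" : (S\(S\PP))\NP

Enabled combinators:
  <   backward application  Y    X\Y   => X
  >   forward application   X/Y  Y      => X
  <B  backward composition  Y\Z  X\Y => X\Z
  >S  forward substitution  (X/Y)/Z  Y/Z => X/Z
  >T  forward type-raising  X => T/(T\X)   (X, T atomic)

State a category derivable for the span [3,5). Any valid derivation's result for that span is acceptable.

S/N

[0,7] S   <
  [0,5] S\PP   >
    [0,3] (S\PP)/(S/N)   >
      [0,1] "on" : ((S\PP)/(S/N))/S
      [1,3] S   <
        [1,2] "sent" : NP
        [2,3] "no" : S\NP
    [3,5] S/N   <
      [3,4] "slowly" : S/PP
      [4,5] "with" : (S/N)\(S/PP)
  [5,7] S\(S\PP)   <
    [5,6] "park" : NP
    [6,7] "found" : (S\(S\PP))\NP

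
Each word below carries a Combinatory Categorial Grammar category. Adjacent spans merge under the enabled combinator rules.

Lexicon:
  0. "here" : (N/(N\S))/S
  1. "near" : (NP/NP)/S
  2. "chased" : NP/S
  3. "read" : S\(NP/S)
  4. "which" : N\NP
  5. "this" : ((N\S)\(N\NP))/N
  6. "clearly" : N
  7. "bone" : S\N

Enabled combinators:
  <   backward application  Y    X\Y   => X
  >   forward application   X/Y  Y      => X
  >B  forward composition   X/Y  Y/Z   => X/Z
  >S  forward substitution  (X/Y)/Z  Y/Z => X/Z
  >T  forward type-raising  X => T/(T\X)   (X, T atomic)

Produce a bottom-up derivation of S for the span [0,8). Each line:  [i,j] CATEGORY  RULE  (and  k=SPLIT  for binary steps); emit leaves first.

[0,8] S   <
  [0,7] N   >
    [0,4] N/(N\S)   >
      [0,1] "here" : (N/(N\S))/S
      [1,4] S   <
        [1,3] NP/S   >S
          [1,2] "near" : (NP/NP)/S
          [2,3] "chased" : NP/S
        [3,4] "read" : S\(NP/S)
    [4,7] N\S   <
      [4,5] "which" : N\NP
      [5,7] (N\S)\(N\NP)   >
        [5,6] "this" : ((N\S)\(N\NP))/N
        [6,7] "clearly" : N
  [7,8] "bone" : S\N

[0,1] (N/(N\S))/S  lex  "here"
[1,2] (NP/NP)/S  lex  "near"
[2,3] NP/S  lex  "chased"
[1,3] NP/S  >S  k=2
[3,4] S\(NP/S)  lex  "read"
[1,4] S  <  k=3
[0,4] N/(N\S)  >  k=1
[4,5] N\NP  lex  "which"
[5,6] ((N\S)\(N\NP))/N  lex  "this"
[6,7] N  lex  "clearly"
[5,7] (N\S)\(N\NP)  >  k=6
[4,7] N\S  <  k=5
[0,7] N  >  k=4
[7,8] S\N  lex  "bone"
[0,8] S  <  k=7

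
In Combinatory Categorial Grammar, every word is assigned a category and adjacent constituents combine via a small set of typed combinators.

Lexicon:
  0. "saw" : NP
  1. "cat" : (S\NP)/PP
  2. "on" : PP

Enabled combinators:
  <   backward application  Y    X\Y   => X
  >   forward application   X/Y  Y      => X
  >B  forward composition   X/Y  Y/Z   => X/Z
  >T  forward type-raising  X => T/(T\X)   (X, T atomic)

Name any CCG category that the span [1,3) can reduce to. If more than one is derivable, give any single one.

S\NP

[0,3] S   <
  [0,1] "saw" : NP
  [1,3] S\NP   >
    [1,2] "cat" : (S\NP)/PP
    [2,3] "on" : PP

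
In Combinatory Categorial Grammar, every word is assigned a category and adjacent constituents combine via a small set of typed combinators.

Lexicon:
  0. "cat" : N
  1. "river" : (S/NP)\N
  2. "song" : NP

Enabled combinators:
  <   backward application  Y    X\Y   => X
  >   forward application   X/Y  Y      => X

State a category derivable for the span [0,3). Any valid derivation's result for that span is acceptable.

S

[0,3] S   >
  [0,2] S/NP   <
    [0,1] "cat" : N
    [1,2] "river" : (S/NP)\N
  [2,3] "song" : NP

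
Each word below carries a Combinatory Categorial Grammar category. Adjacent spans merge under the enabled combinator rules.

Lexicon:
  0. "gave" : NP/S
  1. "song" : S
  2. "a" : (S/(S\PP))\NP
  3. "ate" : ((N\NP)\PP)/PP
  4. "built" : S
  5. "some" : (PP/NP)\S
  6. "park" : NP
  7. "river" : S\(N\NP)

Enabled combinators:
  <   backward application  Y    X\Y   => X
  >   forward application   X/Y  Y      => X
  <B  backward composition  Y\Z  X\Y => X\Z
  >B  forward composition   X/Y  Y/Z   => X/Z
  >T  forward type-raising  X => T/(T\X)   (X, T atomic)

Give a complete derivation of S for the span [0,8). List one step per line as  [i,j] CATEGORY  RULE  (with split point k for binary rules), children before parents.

[0,1] NP/S  lex  "gave"
[1,2] S  lex  "song"
[0,2] NP  >  k=1
[2,3] (S/(S\PP))\NP  lex  "a"
[0,3] S/(S\PP)  <  k=2
[3,4] ((N\NP)\PP)/PP  lex  "ate"
[4,5] S  lex  "built"
[5,6] (PP/NP)\S  lex  "some"
[4,6] PP/NP  <  k=5
[6,7] NP  lex  "park"
[4,7] PP  >  k=6
[3,7] (N\NP)\PP  >  k=4
[7,8] S\(N\NP)  lex  "river"
[3,8] S\PP  <B  k=7
[0,8] S  >  k=3

[0,8] S   >
  [0,3] S/(S\PP)   <
    [0,2] NP   >
      [0,1] "gave" : NP/S
      [1,2] "song" : S
    [2,3] "a" : (S/(S\PP))\NP
  [3,8] S\PP   <B
    [3,7] (N\NP)\PP   >
      [3,4] "ate" : ((N\NP)\PP)/PP
      [4,7] PP   >
        [4,6] PP/NP   <
          [4,5] "built" : S
          [5,6] "some" : (PP/NP)\S
        [6,7] "park" : NP
    [7,8] "river" : S\(N\NP)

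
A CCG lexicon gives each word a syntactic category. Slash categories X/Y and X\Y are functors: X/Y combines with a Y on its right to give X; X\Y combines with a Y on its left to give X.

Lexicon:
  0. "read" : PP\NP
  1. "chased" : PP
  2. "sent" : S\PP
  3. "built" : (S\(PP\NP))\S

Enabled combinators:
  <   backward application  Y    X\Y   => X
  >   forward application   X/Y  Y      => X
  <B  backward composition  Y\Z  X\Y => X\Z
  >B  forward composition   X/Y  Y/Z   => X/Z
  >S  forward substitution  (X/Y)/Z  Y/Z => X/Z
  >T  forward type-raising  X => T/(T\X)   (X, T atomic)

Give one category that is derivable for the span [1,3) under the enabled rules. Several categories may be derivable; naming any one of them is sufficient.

[0,4] S   <
  [0,1] "read" : PP\NP
  [1,4] S\(PP\NP)   <
    [1,3] S   >
      [1,2] S/(S\PP)   >T
        [1,2] "chased" : PP
      [2,3] "sent" : S\PP
    [3,4] "built" : (S\(PP\NP))\S

S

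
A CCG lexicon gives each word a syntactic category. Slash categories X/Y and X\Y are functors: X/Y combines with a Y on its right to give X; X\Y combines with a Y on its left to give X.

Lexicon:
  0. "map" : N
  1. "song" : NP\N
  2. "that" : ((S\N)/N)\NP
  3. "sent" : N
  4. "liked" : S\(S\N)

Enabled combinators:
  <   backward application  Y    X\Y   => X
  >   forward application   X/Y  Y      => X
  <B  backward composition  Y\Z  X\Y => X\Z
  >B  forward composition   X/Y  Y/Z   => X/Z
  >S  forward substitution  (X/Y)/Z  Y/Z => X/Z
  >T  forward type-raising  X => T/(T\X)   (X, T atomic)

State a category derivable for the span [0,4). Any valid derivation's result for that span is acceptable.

[0,5] S   <
  [0,4] S\N   >
    [0,3] (S\N)/N   <
      [0,2] NP   <
        [0,1] "map" : N
        [1,2] "song" : NP\N
      [2,3] "that" : ((S\N)/N)\NP
    [3,4] "sent" : N
  [4,5] "liked" : S\(S\N)

S\N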